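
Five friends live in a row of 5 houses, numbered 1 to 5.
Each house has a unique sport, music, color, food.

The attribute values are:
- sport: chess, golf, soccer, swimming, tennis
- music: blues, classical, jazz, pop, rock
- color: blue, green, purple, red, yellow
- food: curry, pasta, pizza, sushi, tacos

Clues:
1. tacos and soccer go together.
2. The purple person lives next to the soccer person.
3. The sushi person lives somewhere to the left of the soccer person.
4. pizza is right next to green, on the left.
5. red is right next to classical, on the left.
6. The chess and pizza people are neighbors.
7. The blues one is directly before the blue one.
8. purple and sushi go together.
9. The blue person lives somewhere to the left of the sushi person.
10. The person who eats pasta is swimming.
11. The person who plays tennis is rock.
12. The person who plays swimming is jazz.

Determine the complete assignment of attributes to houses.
Solution:

House | Sport | Music | Color | Food
------------------------------------
  1   | chess | blues | red | curry
  2   | golf | classical | blue | pizza
  3   | swimming | jazz | green | pasta
  4   | tennis | rock | purple | sushi
  5   | soccer | pop | yellow | tacos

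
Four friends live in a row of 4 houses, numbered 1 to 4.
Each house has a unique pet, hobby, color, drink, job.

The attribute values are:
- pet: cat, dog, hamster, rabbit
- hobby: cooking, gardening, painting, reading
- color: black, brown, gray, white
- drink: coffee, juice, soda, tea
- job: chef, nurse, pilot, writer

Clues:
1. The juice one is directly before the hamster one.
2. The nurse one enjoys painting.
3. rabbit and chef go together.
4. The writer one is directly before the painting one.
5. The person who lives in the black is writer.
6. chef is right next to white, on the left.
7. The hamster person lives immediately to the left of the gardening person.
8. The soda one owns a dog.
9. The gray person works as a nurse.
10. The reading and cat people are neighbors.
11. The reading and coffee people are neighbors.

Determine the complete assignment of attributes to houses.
Solution:

House | Pet | Hobby | Color | Drink | Job
-----------------------------------------
  1   | rabbit | cooking | brown | juice | chef
  2   | hamster | reading | white | tea | pilot
  3   | cat | gardening | black | coffee | writer
  4   | dog | painting | gray | soda | nurse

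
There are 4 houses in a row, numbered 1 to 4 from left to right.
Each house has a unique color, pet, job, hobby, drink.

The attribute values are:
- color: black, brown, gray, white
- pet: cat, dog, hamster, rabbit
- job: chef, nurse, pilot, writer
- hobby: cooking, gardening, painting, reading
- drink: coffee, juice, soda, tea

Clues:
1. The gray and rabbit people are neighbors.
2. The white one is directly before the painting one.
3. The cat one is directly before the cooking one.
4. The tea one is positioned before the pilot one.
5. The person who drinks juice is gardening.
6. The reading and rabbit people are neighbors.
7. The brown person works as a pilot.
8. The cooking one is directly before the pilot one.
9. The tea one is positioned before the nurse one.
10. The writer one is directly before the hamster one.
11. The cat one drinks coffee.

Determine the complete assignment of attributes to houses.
Solution:

House | Color | Pet | Job | Hobby | Drink
-----------------------------------------
  1   | gray | cat | chef | reading | coffee
  2   | white | rabbit | writer | cooking | tea
  3   | brown | hamster | pilot | painting | soda
  4   | black | dog | nurse | gardening | juice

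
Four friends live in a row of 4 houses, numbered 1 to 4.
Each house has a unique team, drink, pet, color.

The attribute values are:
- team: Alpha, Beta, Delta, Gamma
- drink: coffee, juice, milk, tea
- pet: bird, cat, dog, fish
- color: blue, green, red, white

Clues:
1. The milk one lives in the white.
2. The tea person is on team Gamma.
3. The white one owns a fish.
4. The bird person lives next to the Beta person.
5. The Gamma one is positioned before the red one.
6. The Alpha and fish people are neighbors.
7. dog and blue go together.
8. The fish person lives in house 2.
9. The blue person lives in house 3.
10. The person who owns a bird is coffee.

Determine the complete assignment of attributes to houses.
Solution:

House | Team | Drink | Pet | Color
----------------------------------
  1   | Alpha | coffee | bird | green
  2   | Beta | milk | fish | white
  3   | Gamma | tea | dog | blue
  4   | Delta | juice | cat | red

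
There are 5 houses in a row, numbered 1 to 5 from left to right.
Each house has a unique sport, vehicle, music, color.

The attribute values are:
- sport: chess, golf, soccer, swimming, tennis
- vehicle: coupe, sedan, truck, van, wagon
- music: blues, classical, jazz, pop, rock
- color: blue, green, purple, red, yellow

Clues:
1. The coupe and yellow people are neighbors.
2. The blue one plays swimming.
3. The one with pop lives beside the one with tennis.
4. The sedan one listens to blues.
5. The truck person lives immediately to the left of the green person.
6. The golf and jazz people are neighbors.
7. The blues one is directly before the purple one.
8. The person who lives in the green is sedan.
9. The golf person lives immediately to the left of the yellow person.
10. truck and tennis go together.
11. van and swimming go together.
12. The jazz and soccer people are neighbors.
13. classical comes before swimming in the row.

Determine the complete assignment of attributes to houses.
Solution:

House | Sport | Vehicle | Music | Color
---------------------------------------
  1   | golf | coupe | pop | red
  2   | tennis | truck | jazz | yellow
  3   | soccer | sedan | blues | green
  4   | chess | wagon | classical | purple
  5   | swimming | van | rock | blue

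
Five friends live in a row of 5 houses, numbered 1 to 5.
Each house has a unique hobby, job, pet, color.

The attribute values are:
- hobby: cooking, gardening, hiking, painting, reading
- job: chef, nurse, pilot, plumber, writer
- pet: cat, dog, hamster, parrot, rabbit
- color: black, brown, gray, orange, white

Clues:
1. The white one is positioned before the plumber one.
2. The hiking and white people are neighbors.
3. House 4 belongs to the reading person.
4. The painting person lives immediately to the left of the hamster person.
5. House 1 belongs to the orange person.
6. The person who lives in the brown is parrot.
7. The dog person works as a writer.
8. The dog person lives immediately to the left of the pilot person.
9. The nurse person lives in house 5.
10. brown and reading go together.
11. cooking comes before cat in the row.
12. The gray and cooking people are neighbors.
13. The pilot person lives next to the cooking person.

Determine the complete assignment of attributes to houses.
Solution:

House | Hobby | Job | Pet | Color
---------------------------------
  1   | painting | writer | dog | orange
  2   | hiking | pilot | hamster | gray
  3   | cooking | chef | rabbit | white
  4   | reading | plumber | parrot | brown
  5   | gardening | nurse | cat | black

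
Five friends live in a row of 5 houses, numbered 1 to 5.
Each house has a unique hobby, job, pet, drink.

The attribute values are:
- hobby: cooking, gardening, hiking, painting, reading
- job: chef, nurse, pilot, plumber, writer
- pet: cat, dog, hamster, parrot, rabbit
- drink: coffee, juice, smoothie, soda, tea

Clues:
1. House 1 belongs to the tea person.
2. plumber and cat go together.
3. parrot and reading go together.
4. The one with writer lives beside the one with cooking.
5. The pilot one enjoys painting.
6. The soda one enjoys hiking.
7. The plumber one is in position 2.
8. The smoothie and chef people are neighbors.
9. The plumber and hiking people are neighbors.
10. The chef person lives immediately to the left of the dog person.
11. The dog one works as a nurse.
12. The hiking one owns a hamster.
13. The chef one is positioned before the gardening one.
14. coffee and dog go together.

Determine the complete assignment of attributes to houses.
Solution:

House | Hobby | Job | Pet | Drink
---------------------------------
  1   | reading | writer | parrot | tea
  2   | cooking | plumber | cat | smoothie
  3   | hiking | chef | hamster | soda
  4   | gardening | nurse | dog | coffee
  5   | painting | pilot | rabbit | juice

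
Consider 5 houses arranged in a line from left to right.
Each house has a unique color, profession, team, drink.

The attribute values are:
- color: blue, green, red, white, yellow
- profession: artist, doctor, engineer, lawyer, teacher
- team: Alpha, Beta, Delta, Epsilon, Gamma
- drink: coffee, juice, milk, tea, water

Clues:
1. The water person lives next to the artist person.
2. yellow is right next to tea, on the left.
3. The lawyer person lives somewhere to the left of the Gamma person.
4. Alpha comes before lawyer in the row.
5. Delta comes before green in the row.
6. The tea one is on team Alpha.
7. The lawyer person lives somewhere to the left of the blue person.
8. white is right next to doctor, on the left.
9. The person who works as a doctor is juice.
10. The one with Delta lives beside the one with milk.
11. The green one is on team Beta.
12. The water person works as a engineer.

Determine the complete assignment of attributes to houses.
Solution:

House | Color | Profession | Team | Drink
-----------------------------------------
  1   | yellow | engineer | Epsilon | water
  2   | white | artist | Alpha | tea
  3   | red | doctor | Delta | juice
  4   | green | lawyer | Beta | milk
  5   | blue | teacher | Gamma | coffee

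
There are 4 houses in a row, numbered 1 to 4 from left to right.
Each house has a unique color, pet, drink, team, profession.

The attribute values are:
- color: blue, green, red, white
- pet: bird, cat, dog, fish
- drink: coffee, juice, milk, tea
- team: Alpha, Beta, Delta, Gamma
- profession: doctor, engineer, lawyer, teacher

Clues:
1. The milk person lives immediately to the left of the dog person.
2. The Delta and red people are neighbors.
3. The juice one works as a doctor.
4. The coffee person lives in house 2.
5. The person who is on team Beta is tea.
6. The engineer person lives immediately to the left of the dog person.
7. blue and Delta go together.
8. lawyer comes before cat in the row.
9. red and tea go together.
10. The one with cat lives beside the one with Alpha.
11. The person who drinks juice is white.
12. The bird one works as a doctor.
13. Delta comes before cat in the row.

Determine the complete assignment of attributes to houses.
Solution:

House | Color | Pet | Drink | Team | Profession
-----------------------------------------------
  1   | green | fish | milk | Gamma | engineer
  2   | blue | dog | coffee | Delta | lawyer
  3   | red | cat | tea | Beta | teacher
  4   | white | bird | juice | Alpha | doctor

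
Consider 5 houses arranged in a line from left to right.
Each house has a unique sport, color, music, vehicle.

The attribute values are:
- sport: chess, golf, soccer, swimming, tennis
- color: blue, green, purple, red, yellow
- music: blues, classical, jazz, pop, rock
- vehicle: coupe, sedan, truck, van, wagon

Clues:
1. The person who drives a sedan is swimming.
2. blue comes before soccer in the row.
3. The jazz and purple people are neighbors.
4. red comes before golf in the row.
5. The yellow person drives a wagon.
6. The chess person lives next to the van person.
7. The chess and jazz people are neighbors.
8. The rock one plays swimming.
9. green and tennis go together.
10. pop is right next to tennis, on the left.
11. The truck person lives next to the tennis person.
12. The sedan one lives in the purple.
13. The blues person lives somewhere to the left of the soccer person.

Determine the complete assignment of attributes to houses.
Solution:

House | Sport | Color | Music | Vehicle
---------------------------------------
  1   | chess | red | pop | truck
  2   | tennis | green | jazz | van
  3   | swimming | purple | rock | sedan
  4   | golf | blue | blues | coupe
  5   | soccer | yellow | classical | wagon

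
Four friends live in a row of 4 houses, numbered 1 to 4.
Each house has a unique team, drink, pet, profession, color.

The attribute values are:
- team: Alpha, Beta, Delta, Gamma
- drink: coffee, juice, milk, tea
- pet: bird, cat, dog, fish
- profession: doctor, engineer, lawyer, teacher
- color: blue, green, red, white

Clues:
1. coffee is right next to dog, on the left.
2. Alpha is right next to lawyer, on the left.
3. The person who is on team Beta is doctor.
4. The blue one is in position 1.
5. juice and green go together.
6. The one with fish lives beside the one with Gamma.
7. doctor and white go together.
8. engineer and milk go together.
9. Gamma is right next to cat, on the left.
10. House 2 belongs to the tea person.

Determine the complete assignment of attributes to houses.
Solution:

House | Team | Drink | Pet | Profession | Color
-----------------------------------------------
  1   | Alpha | milk | fish | engineer | blue
  2   | Gamma | tea | bird | lawyer | red
  3   | Beta | coffee | cat | doctor | white
  4   | Delta | juice | dog | teacher | green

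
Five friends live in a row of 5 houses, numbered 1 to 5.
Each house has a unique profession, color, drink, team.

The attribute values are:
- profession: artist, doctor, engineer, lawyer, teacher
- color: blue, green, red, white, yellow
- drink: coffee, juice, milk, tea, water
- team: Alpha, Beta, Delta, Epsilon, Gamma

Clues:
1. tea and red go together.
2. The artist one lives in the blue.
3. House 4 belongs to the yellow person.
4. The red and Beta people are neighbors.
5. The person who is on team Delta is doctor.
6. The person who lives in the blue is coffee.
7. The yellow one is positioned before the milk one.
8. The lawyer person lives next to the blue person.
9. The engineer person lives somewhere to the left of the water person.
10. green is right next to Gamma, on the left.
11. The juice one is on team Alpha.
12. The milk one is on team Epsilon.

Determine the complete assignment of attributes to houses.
Solution:

House | Profession | Color | Drink | Team
-----------------------------------------
  1   | engineer | green | juice | Alpha
  2   | lawyer | red | tea | Gamma
  3   | artist | blue | coffee | Beta
  4   | doctor | yellow | water | Delta
  5   | teacher | white | milk | Epsilon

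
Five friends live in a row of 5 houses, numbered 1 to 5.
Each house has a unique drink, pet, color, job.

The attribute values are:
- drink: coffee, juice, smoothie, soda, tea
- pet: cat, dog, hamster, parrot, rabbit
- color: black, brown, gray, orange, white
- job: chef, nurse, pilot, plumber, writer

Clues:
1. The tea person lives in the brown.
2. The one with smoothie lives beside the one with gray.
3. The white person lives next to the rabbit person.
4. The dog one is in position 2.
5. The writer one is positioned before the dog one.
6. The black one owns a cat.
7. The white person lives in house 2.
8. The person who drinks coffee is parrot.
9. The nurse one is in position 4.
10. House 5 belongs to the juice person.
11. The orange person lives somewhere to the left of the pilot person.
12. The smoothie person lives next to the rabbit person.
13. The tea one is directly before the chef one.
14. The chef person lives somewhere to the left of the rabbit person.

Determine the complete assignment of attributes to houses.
Solution:

House | Drink | Pet | Color | Job
---------------------------------
  1   | tea | hamster | brown | writer
  2   | smoothie | dog | white | chef
  3   | soda | rabbit | gray | plumber
  4   | coffee | parrot | orange | nurse
  5   | juice | cat | black | pilot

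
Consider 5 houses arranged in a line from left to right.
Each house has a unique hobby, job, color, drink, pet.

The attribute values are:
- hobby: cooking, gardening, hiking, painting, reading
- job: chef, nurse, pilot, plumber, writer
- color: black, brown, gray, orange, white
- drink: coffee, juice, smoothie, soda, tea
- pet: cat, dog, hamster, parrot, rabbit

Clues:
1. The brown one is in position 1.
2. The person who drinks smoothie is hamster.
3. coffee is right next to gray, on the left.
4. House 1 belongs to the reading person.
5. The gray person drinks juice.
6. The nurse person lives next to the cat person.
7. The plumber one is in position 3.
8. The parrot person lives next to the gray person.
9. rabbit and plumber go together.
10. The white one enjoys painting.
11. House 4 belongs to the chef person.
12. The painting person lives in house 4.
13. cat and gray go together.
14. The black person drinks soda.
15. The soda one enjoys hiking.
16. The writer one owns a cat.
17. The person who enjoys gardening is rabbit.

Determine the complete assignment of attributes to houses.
Solution:

House | Hobby | Job | Color | Drink | Pet
-----------------------------------------
  1   | reading | nurse | brown | coffee | parrot
  2   | cooking | writer | gray | juice | cat
  3   | gardening | plumber | orange | tea | rabbit
  4   | painting | chef | white | smoothie | hamster
  5   | hiking | pilot | black | soda | dog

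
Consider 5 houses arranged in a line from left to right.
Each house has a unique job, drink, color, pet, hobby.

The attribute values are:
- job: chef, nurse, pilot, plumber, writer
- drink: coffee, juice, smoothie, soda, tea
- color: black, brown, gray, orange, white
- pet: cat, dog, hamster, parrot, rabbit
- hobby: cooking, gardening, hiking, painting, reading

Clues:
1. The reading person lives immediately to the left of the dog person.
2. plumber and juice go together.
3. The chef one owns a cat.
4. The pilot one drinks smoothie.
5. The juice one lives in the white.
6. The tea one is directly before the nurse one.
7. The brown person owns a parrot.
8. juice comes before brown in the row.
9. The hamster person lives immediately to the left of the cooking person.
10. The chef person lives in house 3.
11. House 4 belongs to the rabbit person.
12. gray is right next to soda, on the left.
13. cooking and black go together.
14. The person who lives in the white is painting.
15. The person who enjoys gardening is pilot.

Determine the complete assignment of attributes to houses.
Solution:

House | Job | Drink | Color | Pet | Hobby
-----------------------------------------
  1   | writer | tea | gray | hamster | reading
  2   | nurse | soda | black | dog | cooking
  3   | chef | coffee | orange | cat | hiking
  4   | plumber | juice | white | rabbit | painting
  5   | pilot | smoothie | brown | parrot | gardening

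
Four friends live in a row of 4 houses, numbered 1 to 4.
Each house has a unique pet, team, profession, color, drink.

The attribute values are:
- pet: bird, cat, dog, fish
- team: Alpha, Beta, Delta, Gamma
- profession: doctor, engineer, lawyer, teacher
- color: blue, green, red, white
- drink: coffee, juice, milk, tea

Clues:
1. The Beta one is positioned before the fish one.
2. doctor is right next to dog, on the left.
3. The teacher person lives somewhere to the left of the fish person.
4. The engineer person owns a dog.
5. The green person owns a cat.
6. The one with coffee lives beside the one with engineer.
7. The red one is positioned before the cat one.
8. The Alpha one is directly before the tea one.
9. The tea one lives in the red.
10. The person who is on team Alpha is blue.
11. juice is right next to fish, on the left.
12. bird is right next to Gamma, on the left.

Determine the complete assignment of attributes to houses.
Solution:

House | Pet | Team | Profession | Color | Drink
-----------------------------------------------
  1   | bird | Alpha | doctor | blue | coffee
  2   | dog | Gamma | engineer | red | tea
  3   | cat | Beta | teacher | green | juice
  4   | fish | Delta | lawyer | white | milk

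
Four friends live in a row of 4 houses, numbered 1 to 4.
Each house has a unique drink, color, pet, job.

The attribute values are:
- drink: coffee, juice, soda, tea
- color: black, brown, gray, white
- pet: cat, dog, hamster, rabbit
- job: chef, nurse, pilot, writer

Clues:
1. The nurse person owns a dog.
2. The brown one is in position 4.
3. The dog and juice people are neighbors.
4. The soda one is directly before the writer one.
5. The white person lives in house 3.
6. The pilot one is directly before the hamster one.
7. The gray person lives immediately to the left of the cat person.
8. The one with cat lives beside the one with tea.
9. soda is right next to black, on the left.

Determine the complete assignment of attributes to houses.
Solution:

House | Drink | Color | Pet | Job
---------------------------------
  1   | soda | gray | dog | nurse
  2   | juice | black | cat | writer
  3   | tea | white | rabbit | pilot
  4   | coffee | brown | hamster | chef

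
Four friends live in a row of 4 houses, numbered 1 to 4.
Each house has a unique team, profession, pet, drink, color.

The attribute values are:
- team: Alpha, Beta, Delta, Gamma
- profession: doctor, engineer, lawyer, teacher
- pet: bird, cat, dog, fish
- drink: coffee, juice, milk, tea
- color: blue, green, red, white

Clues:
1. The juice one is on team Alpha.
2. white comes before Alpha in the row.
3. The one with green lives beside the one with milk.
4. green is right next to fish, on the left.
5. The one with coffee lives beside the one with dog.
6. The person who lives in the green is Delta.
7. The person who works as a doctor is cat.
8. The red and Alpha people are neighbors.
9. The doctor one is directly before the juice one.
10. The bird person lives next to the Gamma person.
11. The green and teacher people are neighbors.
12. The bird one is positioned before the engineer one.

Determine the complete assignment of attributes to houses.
Solution:

House | Team | Profession | Pet | Drink | Color
-----------------------------------------------
  1   | Delta | lawyer | bird | tea | green
  2   | Gamma | teacher | fish | milk | white
  3   | Beta | doctor | cat | coffee | red
  4   | Alpha | engineer | dog | juice | blue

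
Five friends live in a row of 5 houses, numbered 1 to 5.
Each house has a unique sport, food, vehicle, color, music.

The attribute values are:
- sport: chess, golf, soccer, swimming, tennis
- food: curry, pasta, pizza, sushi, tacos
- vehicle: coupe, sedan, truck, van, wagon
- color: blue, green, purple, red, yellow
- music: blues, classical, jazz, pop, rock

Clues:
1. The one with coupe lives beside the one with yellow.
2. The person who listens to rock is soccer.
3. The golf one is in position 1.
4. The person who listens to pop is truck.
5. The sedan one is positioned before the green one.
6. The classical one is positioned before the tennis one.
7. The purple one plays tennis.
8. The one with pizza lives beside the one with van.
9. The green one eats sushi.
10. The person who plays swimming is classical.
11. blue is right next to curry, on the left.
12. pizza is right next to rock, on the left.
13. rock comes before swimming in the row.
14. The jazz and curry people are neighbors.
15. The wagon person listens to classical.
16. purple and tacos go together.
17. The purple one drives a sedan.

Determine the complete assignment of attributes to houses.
Solution:

House | Sport | Food | Vehicle | Color | Music
----------------------------------------------
  1   | golf | pizza | coupe | blue | jazz
  2   | soccer | curry | van | yellow | rock
  3   | swimming | pasta | wagon | red | classical
  4   | tennis | tacos | sedan | purple | blues
  5   | chess | sushi | truck | green | pop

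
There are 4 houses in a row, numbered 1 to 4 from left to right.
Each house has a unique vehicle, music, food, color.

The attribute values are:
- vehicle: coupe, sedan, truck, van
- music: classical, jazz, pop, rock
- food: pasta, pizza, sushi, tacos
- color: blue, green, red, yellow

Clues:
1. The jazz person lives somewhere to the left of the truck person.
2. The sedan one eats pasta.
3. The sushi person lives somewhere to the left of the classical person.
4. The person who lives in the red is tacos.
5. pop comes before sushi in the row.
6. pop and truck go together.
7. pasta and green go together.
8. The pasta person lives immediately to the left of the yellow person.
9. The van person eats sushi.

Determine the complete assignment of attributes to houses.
Solution:

House | Vehicle | Music | Food | Color
--------------------------------------
  1   | sedan | jazz | pasta | green
  2   | truck | pop | pizza | yellow
  3   | van | rock | sushi | blue
  4   | coupe | classical | tacos | red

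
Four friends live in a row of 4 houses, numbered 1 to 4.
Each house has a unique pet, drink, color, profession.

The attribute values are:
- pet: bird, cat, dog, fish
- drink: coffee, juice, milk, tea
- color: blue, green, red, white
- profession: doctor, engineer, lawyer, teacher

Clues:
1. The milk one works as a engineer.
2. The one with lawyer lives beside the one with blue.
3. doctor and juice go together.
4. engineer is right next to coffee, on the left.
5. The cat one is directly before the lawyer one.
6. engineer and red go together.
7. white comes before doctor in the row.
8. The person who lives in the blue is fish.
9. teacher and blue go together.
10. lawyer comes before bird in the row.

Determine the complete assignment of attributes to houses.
Solution:

House | Pet | Drink | Color | Profession
----------------------------------------
  1   | cat | milk | red | engineer
  2   | dog | coffee | white | lawyer
  3   | fish | tea | blue | teacher
  4   | bird | juice | green | doctor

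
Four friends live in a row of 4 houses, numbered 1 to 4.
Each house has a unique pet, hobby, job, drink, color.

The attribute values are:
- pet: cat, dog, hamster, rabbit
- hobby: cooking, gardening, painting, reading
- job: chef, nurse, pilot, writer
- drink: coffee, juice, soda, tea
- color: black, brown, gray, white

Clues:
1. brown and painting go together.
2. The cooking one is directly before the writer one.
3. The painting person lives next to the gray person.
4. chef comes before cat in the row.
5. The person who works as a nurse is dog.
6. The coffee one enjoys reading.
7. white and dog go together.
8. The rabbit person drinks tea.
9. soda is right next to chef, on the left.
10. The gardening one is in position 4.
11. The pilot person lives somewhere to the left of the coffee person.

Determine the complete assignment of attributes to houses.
Solution:

House | Pet | Hobby | Job | Drink | Color
-----------------------------------------
  1   | hamster | painting | pilot | soda | brown
  2   | rabbit | cooking | chef | tea | gray
  3   | cat | reading | writer | coffee | black
  4   | dog | gardening | nurse | juice | white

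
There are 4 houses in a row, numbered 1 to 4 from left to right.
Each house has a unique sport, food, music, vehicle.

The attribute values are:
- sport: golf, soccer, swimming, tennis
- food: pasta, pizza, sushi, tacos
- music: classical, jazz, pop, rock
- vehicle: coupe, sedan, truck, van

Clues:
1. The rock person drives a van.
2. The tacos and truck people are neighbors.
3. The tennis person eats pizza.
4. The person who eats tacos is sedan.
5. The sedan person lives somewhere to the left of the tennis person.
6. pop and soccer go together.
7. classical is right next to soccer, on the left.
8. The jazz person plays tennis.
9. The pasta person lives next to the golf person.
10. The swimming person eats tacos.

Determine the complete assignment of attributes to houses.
Solution:

House | Sport | Food | Music | Vehicle
--------------------------------------
  1   | swimming | tacos | classical | sedan
  2   | soccer | pasta | pop | truck
  3   | golf | sushi | rock | van
  4   | tennis | pizza | jazz | coupe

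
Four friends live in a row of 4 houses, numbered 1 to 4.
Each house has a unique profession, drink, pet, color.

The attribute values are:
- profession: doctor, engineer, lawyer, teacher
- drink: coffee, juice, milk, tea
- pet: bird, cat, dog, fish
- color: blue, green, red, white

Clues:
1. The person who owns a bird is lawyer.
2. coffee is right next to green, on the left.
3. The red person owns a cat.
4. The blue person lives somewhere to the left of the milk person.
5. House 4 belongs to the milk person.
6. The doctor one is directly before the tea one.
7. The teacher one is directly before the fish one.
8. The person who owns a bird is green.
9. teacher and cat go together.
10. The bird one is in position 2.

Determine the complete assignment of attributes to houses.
Solution:

House | Profession | Drink | Pet | Color
----------------------------------------
  1   | doctor | coffee | dog | blue
  2   | lawyer | tea | bird | green
  3   | teacher | juice | cat | red
  4   | engineer | milk | fish | white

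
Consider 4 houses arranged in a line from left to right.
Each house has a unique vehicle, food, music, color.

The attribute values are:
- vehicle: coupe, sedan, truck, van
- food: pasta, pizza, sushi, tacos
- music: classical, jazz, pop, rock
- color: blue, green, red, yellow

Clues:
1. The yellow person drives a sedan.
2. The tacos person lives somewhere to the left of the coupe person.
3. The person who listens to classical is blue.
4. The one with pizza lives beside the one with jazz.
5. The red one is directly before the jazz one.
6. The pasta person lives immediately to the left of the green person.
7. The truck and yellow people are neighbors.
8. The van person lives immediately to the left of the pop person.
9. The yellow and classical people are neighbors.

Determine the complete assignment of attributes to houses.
Solution:

House | Vehicle | Food | Music | Color
--------------------------------------
  1   | truck | pizza | rock | red
  2   | sedan | tacos | jazz | yellow
  3   | van | pasta | classical | blue
  4   | coupe | sushi | pop | green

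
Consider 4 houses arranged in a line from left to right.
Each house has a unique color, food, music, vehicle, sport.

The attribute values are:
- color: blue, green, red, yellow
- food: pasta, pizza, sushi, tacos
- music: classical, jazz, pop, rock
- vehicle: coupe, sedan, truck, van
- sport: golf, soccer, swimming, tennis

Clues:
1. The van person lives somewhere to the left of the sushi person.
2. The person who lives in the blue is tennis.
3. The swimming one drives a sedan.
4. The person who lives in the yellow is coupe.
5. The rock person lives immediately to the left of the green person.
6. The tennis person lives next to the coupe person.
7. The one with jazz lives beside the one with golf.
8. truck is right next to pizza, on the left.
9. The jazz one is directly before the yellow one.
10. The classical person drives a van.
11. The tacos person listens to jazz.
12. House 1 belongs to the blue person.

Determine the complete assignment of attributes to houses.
Solution:

House | Color | Food | Music | Vehicle | Sport
----------------------------------------------
  1   | blue | tacos | jazz | truck | tennis
  2   | yellow | pizza | rock | coupe | golf
  3   | green | pasta | classical | van | soccer
  4   | red | sushi | pop | sedan | swimming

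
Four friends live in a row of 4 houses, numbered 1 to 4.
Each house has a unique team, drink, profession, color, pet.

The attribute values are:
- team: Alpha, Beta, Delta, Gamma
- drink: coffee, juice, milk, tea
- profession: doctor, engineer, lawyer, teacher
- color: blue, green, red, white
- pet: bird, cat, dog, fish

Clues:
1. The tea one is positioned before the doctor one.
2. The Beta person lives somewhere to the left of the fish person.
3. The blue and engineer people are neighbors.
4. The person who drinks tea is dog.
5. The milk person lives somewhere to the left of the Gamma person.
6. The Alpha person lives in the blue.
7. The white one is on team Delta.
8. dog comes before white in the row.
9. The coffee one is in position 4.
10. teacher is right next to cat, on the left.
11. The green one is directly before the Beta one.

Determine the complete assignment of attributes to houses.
Solution:

House | Team | Drink | Profession | Color | Pet
-----------------------------------------------
  1   | Alpha | milk | teacher | blue | bird
  2   | Gamma | juice | engineer | green | cat
  3   | Beta | tea | lawyer | red | dog
  4   | Delta | coffee | doctor | white | fish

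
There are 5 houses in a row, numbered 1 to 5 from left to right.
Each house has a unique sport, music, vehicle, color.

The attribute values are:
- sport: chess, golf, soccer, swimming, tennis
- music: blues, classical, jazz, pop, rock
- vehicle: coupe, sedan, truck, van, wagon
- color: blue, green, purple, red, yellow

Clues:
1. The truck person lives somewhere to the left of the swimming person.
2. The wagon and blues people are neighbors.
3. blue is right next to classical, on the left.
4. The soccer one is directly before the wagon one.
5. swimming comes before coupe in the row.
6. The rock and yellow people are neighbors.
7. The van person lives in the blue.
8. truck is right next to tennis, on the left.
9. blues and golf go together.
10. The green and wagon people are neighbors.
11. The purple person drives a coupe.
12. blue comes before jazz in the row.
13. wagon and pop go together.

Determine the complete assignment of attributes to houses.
Solution:

House | Sport | Music | Vehicle | Color
---------------------------------------
  1   | soccer | rock | truck | green
  2   | tennis | pop | wagon | yellow
  3   | golf | blues | van | blue
  4   | swimming | classical | sedan | red
  5   | chess | jazz | coupe | purple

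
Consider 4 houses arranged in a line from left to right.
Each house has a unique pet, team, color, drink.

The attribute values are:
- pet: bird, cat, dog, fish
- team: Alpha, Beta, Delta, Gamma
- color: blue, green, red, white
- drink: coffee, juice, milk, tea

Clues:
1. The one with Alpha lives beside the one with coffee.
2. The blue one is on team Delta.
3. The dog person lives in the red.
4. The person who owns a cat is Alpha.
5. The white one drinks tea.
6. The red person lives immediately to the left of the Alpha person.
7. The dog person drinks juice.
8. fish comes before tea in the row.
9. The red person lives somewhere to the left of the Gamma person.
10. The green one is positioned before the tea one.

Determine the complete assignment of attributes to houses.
Solution:

House | Pet | Team | Color | Drink
----------------------------------
  1   | dog | Beta | red | juice
  2   | cat | Alpha | green | milk
  3   | fish | Delta | blue | coffee
  4   | bird | Gamma | white | tea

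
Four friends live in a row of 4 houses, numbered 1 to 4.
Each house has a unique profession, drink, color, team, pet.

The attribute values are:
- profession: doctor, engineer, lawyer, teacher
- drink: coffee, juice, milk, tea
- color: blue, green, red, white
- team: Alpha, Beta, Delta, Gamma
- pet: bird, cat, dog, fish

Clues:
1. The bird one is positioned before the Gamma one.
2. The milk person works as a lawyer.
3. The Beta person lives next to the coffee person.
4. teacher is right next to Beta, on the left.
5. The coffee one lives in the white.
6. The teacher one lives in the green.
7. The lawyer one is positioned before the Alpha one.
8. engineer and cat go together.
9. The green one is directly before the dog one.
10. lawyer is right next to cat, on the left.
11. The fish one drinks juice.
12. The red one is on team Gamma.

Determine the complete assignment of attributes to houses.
Solution:

House | Profession | Drink | Color | Team | Pet
-----------------------------------------------
  1   | teacher | tea | green | Delta | bird
  2   | lawyer | milk | blue | Beta | dog
  3   | engineer | coffee | white | Alpha | cat
  4   | doctor | juice | red | Gamma | fish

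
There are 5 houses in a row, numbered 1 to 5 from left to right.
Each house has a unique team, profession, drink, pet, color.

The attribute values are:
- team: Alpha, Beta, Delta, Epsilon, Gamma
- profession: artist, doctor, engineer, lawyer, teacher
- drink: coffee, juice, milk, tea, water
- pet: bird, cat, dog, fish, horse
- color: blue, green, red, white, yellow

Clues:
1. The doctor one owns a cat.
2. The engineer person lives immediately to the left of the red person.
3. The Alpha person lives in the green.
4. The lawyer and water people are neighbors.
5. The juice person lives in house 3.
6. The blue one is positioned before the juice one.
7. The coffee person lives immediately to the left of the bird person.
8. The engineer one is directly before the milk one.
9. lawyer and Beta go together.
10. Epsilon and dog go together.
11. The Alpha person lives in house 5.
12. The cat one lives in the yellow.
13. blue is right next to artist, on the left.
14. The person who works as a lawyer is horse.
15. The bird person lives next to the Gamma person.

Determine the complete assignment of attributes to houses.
Solution:

House | Team | Profession | Drink | Pet | Color
-----------------------------------------------
  1   | Epsilon | engineer | coffee | dog | blue
  2   | Delta | artist | milk | bird | red
  3   | Gamma | doctor | juice | cat | yellow
  4   | Beta | lawyer | tea | horse | white
  5   | Alpha | teacher | water | fish | green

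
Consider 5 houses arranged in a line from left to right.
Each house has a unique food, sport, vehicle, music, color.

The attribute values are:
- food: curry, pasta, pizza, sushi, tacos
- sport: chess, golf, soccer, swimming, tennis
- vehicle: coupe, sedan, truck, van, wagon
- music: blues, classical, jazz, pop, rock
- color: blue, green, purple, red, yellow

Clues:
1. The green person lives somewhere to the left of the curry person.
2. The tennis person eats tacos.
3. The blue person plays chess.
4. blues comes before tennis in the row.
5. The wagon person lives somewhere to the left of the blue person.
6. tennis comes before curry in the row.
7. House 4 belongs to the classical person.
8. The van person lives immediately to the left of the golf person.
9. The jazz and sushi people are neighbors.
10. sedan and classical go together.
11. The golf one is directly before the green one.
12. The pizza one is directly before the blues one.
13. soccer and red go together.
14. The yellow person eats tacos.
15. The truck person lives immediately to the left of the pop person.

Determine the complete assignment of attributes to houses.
Solution:

House | Food | Sport | Vehicle | Music | Color
----------------------------------------------
  1   | pizza | soccer | van | jazz | red
  2   | sushi | golf | truck | blues | purple
  3   | pasta | swimming | wagon | pop | green
  4   | tacos | tennis | sedan | classical | yellow
  5   | curry | chess | coupe | rock | blue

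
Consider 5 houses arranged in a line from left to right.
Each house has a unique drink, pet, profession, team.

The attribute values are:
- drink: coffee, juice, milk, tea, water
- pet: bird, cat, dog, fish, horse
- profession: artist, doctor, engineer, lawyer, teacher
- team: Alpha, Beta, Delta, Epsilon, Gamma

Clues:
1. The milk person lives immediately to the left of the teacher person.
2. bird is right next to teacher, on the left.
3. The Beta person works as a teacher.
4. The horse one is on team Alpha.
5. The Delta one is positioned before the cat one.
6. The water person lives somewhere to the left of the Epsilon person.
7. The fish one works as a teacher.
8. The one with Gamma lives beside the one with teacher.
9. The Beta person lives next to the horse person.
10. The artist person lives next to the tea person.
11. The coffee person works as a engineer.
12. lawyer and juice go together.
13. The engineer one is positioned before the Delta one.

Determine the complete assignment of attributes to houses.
Solution:

House | Drink | Pet | Profession | Team
---------------------------------------
  1   | milk | bird | artist | Gamma
  2   | tea | fish | teacher | Beta
  3   | coffee | horse | engineer | Alpha
  4   | water | dog | doctor | Delta
  5   | juice | cat | lawyer | Epsilon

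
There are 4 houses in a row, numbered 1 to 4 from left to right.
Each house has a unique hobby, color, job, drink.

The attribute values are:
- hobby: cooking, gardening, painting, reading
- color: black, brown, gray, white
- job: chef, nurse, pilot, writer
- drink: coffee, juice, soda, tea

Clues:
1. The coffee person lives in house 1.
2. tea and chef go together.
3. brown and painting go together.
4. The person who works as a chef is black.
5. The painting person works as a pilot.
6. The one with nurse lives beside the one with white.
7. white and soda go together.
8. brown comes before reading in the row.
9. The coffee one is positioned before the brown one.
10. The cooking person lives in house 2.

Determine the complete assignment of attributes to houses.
Solution:

House | Hobby | Color | Job | Drink
-----------------------------------
  1   | gardening | gray | nurse | coffee
  2   | cooking | white | writer | soda
  3   | painting | brown | pilot | juice
  4   | reading | black | chef | tea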